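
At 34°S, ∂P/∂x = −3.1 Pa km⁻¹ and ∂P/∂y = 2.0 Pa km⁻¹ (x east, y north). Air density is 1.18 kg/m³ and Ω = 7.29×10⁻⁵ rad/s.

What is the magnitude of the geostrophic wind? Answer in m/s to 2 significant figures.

Coriolis parameter at 34°S:
f = 2Ω sin φ = 2 × 7.29×10⁻⁵ × sin 34° = 8.15×10⁻⁵ s⁻¹
In the Southern Hemisphere f is negative: f = −8.15×10⁻⁵ s⁻¹.
Component geostrophic relations (x east, y north):
u_g = −(1/(fρ)) ∂P/∂y,  v_g = (1/(fρ)) ∂P/∂x
u_g = −(2.0×10⁻³)/(−8.15×10⁻⁵ × 1.18) = 20.8 m/s;  v_g = (−3.1×10⁻³)/(−8.15×10⁻⁵ × 1.18) = 32.2 m/s
|V_g| = √(u_g² + v_g²) = 38.3 m/s

38 m/s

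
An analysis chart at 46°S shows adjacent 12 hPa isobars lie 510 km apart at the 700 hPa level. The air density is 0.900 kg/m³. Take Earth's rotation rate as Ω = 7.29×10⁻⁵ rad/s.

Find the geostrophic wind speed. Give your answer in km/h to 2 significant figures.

Coriolis parameter at 46°S:
f = 2Ω sin φ = 2 × 7.29×10⁻⁵ × sin 46° = 1.05×10⁻⁴ s⁻¹
Pressure gradient: |∂P/∂n| = 1200 Pa / 510000 m = 2.35×10⁻³ Pa/m
Geostrophic balance (pressure-gradient force = Coriolis force):
V_g = (1/(fρ)) |∂P/∂n| = 2.35×10⁻³ / (1.05×10⁻⁴ × 0.900) = 24.9 m/s
Converting: 24.9 m/s × 3.6 = 90 km/h

90 km/h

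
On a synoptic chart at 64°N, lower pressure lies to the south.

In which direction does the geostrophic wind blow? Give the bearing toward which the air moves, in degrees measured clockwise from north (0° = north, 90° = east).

270°

The pressure-gradient force points toward the south (bearing 180°).
Geostrophic balance: in the Northern Hemisphere the Coriolis force deflects motion to the right, so the geostrophic wind blows 90° to the right of the pressure-gradient force (low pressure on the left).
Rotating 180° by 90° clockwise gives 270° — the wind blows toward the west.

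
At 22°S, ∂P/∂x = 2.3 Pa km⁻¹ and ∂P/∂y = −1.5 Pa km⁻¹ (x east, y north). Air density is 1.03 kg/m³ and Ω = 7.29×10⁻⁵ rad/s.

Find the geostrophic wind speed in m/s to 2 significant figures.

Coriolis parameter at 22°S:
f = 2Ω sin φ = 2 × 7.29×10⁻⁵ × sin 22° = 5.46×10⁻⁵ s⁻¹
In the Southern Hemisphere f is negative: f = −5.46×10⁻⁵ s⁻¹.
Component geostrophic relations (x east, y north):
u_g = −(1/(fρ)) ∂P/∂y,  v_g = (1/(fρ)) ∂P/∂x
u_g = −(−1.5×10⁻³)/(−5.46×10⁻⁵ × 1.03) = −26.7 m/s;  v_g = (2.3×10⁻³)/(−5.46×10⁻⁵ × 1.03) = −40.9 m/s
|V_g| = √(u_g² + v_g²) = 48.8 m/s

49 m/s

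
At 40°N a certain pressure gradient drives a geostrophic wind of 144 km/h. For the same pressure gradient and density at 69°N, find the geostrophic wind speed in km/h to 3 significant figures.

With the same pressure gradient and density, V_g ∝ 1/f ∝ 1/sin φ.
V₂ = V₁ · sin φ₁ / sin φ₂ = 144 × sin 40° / sin 69°
V₂ = 144 × 0.6428/0.9336 = 99.1 km/h

99.1 km/h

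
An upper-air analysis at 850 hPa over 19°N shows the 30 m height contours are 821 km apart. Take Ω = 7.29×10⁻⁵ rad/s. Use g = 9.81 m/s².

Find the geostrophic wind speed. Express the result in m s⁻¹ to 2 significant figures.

7.6 m s⁻¹

Coriolis parameter at 19°N:
f = 2Ω sin φ = 2 × 7.29×10⁻⁵ × sin 19° = 4.75×10⁻⁵ s⁻¹
Height gradient: |∂Z/∂n| = 30 m / 821000 m = 3.65×10⁻⁵
On a pressure surface, geostrophic balance gives V_g = (g/f)|∂Z/∂n|:
V_g = 9.81 × 3.65×10⁻⁵ / 4.75×10⁻⁵ = 7.55 m/s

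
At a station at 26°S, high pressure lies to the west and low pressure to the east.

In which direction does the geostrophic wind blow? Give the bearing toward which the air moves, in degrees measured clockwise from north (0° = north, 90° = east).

The pressure-gradient force points toward the east (bearing 090°).
Geostrophic balance: in the Southern Hemisphere the Coriolis force deflects motion to the left, so the geostrophic wind blows 90° to the left of the pressure-gradient force (low pressure on the right).
Rotating 090° by 90° counterclockwise gives 000° — the wind blows toward the north.

000°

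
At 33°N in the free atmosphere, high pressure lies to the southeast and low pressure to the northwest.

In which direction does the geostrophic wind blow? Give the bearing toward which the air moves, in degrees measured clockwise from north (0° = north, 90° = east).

The pressure-gradient force points toward the northwest (bearing 315°).
Geostrophic balance: in the Northern Hemisphere the Coriolis force deflects motion to the right, so the geostrophic wind blows 90° to the right of the pressure-gradient force (low pressure on the left).
Rotating 315° by 90° clockwise gives 045° — the wind blows toward the northeast.

045°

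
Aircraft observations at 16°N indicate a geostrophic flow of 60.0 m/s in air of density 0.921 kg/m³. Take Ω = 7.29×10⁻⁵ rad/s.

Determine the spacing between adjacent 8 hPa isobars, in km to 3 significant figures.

Coriolis parameter at 16°N:
f = 2Ω sin φ = 2 × 7.29×10⁻⁵ × sin 16° = 4.02×10⁻⁵ s⁻¹
Geostrophic balance rearranged: |∂P/∂n| = f ρ V_g
|∂P/∂n| = 4.02×10⁻⁵ × 0.921 × 60.0 = 2.22×10⁻³ Pa/m
Isobar spacing: Δn = ΔP/|∂P/∂n| = 800 Pa / 2.22×10⁻³ Pa/m = 360233 m ≈ 360 km

360 km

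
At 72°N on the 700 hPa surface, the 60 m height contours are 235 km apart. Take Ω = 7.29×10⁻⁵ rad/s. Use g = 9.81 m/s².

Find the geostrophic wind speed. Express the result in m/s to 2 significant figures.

Coriolis parameter at 72°N:
f = 2Ω sin φ = 2 × 7.29×10⁻⁵ × sin 72° = 1.39×10⁻⁴ s⁻¹
Height gradient: |∂Z/∂n| = 60 m / 235000 m = 2.55×10⁻⁴
On a pressure surface, geostrophic balance gives V_g = (g/f)|∂Z/∂n|:
V_g = 9.81 × 2.55×10⁻⁴ / 1.39×10⁻⁴ = 18.1 m/s

18 m/s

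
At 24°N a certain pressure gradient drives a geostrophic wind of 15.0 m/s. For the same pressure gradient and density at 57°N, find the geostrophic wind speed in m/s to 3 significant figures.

With the same pressure gradient and density, V_g ∝ 1/f ∝ 1/sin φ.
V₂ = V₁ · sin φ₁ / sin φ₂ = 15.0 × sin 24° / sin 57°
V₂ = 15.0 × 0.4067/0.8387 = 7.27 m/s

7.27 m/s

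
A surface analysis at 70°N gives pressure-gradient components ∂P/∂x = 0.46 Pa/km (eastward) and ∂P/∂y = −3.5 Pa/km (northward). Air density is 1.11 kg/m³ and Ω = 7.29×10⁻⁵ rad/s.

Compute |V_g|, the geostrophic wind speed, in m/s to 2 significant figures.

Coriolis parameter at 70°N:
f = 2Ω sin φ = 2 × 7.29×10⁻⁵ × sin 70° = 1.37×10⁻⁴ s⁻¹
Component geostrophic relations (x east, y north):
u_g = −(1/(fρ)) ∂P/∂y,  v_g = (1/(fρ)) ∂P/∂x
u_g = −(−3.5×10⁻³)/(1.37×10⁻⁴ × 1.11) = 23.0 m/s;  v_g = (0.46×10⁻³)/(1.37×10⁻⁴ × 1.11) = 3.02 m/s
|V_g| = √(u_g² + v_g²) = 23.2 m/s

23 m/s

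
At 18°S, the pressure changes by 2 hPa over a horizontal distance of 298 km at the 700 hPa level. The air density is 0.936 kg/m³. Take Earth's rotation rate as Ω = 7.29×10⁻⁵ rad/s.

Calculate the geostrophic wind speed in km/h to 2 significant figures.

57 km/h

Coriolis parameter at 18°S:
f = 2Ω sin φ = 2 × 7.29×10⁻⁵ × sin 18° = 4.51×10⁻⁵ s⁻¹
Pressure gradient: |∂P/∂n| = 200 Pa / 298000 m = 6.71×10⁻⁴ Pa/m
Geostrophic balance (pressure-gradient force = Coriolis force):
V_g = (1/(fρ)) |∂P/∂n| = 6.71×10⁻⁴ / (4.51×10⁻⁵ × 0.936) = 15.9 m/s
Converting: 15.9 m/s × 3.6 = 57 km/h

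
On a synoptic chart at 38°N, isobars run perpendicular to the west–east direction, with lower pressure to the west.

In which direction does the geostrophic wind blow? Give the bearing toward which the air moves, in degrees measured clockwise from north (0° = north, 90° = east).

000°

The pressure-gradient force points toward the west (bearing 270°).
Geostrophic balance: in the Northern Hemisphere the Coriolis force deflects motion to the right, so the geostrophic wind blows 90° to the right of the pressure-gradient force (low pressure on the left).
Rotating 270° by 90° clockwise gives 000° — the wind blows toward the north.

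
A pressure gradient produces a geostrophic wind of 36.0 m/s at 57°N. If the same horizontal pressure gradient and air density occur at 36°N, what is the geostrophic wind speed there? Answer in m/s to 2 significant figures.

With the same pressure gradient and density, V_g ∝ 1/f ∝ 1/sin φ.
V₂ = V₁ · sin φ₁ / sin φ₂ = 36.0 × sin 57° / sin 36°
V₂ = 36.0 × 0.8387/0.5878 = 51 m/s

51 m/s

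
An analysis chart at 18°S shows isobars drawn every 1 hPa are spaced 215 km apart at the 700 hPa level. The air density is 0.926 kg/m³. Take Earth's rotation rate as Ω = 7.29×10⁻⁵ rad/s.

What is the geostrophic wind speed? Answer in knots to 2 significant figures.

22 knots

Coriolis parameter at 18°S:
f = 2Ω sin φ = 2 × 7.29×10⁻⁵ × sin 18° = 4.51×10⁻⁵ s⁻¹
Pressure gradient: |∂P/∂n| = 100 Pa / 215000 m = 4.65×10⁻⁴ Pa/m
Geostrophic balance (pressure-gradient force = Coriolis force):
V_g = (1/(fρ)) |∂P/∂n| = 4.65×10⁻⁴ / (4.51×10⁻⁵ × 0.926) = 11.1 m/s
Converting: 11.1 m/s × 1.944 = 22 knots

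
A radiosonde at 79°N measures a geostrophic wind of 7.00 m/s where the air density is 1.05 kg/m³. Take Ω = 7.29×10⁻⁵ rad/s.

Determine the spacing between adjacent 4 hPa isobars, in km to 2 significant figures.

Coriolis parameter at 79°N:
f = 2Ω sin φ = 2 × 7.29×10⁻⁵ × sin 79° = 1.43×10⁻⁴ s⁻¹
Geostrophic balance rearranged: |∂P/∂n| = f ρ V_g
|∂P/∂n| = 1.43×10⁻⁴ × 1.05 × 7.00 = 1.05×10⁻³ Pa/m
Isobar spacing: Δn = ΔP/|∂P/∂n| = 400 Pa / 1.05×10⁻³ Pa/m = 380249 m ≈ 380 km

380 km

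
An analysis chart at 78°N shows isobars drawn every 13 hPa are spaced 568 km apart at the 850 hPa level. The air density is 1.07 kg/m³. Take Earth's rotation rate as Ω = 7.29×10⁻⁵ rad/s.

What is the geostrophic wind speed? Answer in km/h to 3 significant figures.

Coriolis parameter at 78°N:
f = 2Ω sin φ = 2 × 7.29×10⁻⁵ × sin 78° = 1.43×10⁻⁴ s⁻¹
Pressure gradient: |∂P/∂n| = 1300 Pa / 568000 m = 2.29×10⁻³ Pa/m
Geostrophic balance (pressure-gradient force = Coriolis force):
V_g = (1/(fρ)) |∂P/∂n| = 2.29×10⁻³ / (1.43×10⁻⁴ × 1.07) = 15.0 m/s
Converting: 15.0 m/s × 3.6 = 54.0 km/h

54.0 km/h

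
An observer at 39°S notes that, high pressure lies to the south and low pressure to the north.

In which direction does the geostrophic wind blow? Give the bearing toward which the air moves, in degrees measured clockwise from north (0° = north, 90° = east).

270°

The pressure-gradient force points toward the north (bearing 000°).
Geostrophic balance: in the Southern Hemisphere the Coriolis force deflects motion to the left, so the geostrophic wind blows 90° to the left of the pressure-gradient force (low pressure on the right).
Rotating 000° by 90° counterclockwise gives 270° — the wind blows toward the west.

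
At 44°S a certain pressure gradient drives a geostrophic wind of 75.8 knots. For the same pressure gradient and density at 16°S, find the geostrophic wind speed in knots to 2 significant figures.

190 knots

With the same pressure gradient and density, V_g ∝ 1/f ∝ 1/sin φ.
V₂ = V₁ · sin φ₁ / sin φ₂ = 75.8 × sin 44° / sin 16°
V₂ = 75.8 × 0.6947/0.2756 = 190 knots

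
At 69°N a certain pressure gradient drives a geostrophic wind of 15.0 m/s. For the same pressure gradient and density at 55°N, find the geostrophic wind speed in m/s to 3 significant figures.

17.1 m/s

With the same pressure gradient and density, V_g ∝ 1/f ∝ 1/sin φ.
V₂ = V₁ · sin φ₁ / sin φ₂ = 15.0 × sin 69° / sin 55°
V₂ = 15.0 × 0.9336/0.8192 = 17.1 m/s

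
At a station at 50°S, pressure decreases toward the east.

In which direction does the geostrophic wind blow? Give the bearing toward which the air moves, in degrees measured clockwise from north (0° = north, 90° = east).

The pressure-gradient force points toward the east (bearing 090°).
Geostrophic balance: in the Southern Hemisphere the Coriolis force deflects motion to the left, so the geostrophic wind blows 90° to the left of the pressure-gradient force (low pressure on the right).
Rotating 090° by 90° counterclockwise gives 000° — the wind blows toward the north.

000°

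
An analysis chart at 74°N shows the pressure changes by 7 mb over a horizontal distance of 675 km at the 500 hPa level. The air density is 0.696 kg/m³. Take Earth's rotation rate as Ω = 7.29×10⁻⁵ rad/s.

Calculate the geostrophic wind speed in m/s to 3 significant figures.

Coriolis parameter at 74°N:
f = 2Ω sin φ = 2 × 7.29×10⁻⁵ × sin 74° = 1.40×10⁻⁴ s⁻¹
Pressure gradient: |∂P/∂n| = 700 Pa / 675000 m = 1.04×10⁻³ Pa/m
Geostrophic balance (pressure-gradient force = Coriolis force):
V_g = (1/(fρ)) |∂P/∂n| = 1.04×10⁻³ / (1.40×10⁻⁴ × 0.696) = 10.6 m/s

10.6 m/s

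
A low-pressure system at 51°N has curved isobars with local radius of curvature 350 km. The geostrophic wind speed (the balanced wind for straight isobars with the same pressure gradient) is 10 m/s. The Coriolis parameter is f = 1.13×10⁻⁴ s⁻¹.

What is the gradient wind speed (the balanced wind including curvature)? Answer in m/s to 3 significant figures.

Around a low, centrifugal force acts outward with Coriolis, so pressure-gradient force balances both:
(1/ρ)|∂P/∂n| = fV + V²/R  →  V² + fR·V − fR·V_g = 0
With fR = 1.13×10⁻⁴ × 350×10³ m = 39.5 m/s:
V = [−fR + √((fR)² + 4 fR V_g)]/2 = [−39.5 + √(39.5² + 4×39.5×10)]/2 = 8.27 m/s
Subgeostrophic (V < V_g = 10 m/s), as expected around a low.

8.27 m/s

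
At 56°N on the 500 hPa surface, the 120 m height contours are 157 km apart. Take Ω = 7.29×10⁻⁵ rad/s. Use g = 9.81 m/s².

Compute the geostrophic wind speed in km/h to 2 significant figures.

220 km/h

Coriolis parameter at 56°N:
f = 2Ω sin φ = 2 × 7.29×10⁻⁵ × sin 56° = 1.21×10⁻⁴ s⁻¹
Height gradient: |∂Z/∂n| = 120 m / 157000 m = 7.64×10⁻⁴
On a pressure surface, geostrophic balance gives V_g = (g/f)|∂Z/∂n|:
V_g = 9.81 × 7.64×10⁻⁴ / 1.21×10⁻⁴ = 62.0 m/s
Converting: 62.0 m/s × 3.6 = 220 km/h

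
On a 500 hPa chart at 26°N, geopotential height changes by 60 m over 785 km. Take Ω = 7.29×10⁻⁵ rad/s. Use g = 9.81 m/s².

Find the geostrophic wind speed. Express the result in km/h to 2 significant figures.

Coriolis parameter at 26°N:
f = 2Ω sin φ = 2 × 7.29×10⁻⁵ × sin 26° = 6.39×10⁻⁵ s⁻¹
Height gradient: |∂Z/∂n| = 60 m / 785000 m = 7.64×10⁻⁵
On a pressure surface, geostrophic balance gives V_g = (g/f)|∂Z/∂n|:
V_g = 9.81 × 7.64×10⁻⁵ / 6.39×10⁻⁵ = 11.7 m/s
Converting: 11.7 m/s × 3.6 = 42 km/h

42 km/h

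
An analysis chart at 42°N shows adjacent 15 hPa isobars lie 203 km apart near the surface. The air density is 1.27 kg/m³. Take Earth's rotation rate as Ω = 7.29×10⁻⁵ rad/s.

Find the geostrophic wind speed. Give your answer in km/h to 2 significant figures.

210 km/h

Coriolis parameter at 42°N:
f = 2Ω sin φ = 2 × 7.29×10⁻⁵ × sin 42° = 9.76×10⁻⁵ s⁻¹
Pressure gradient: |∂P/∂n| = 1500 Pa / 203000 m = 7.39×10⁻³ Pa/m
Geostrophic balance (pressure-gradient force = Coriolis force):
V_g = (1/(fρ)) |∂P/∂n| = 7.39×10⁻³ / (9.76×10⁻⁵ × 1.27) = 59.6 m/s
Converting: 59.6 m/s × 3.6 = 210 km/h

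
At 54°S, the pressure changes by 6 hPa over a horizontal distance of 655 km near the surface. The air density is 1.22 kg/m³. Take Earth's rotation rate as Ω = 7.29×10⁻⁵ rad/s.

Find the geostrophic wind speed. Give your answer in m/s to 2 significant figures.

Coriolis parameter at 54°S:
f = 2Ω sin φ = 2 × 7.29×10⁻⁵ × sin 54° = 1.18×10⁻⁴ s⁻¹
Pressure gradient: |∂P/∂n| = 600 Pa / 655000 m = 9.16×10⁻⁴ Pa/m
Geostrophic balance (pressure-gradient force = Coriolis force):
V_g = (1/(fρ)) |∂P/∂n| = 9.16×10⁻⁴ / (1.18×10⁻⁴ × 1.22) = 6.37 m/s

6.4 m/s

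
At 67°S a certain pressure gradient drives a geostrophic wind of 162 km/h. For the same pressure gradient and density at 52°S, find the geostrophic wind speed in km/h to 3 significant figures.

With the same pressure gradient and density, V_g ∝ 1/f ∝ 1/sin φ.
V₂ = V₁ · sin φ₁ / sin φ₂ = 162 × sin 67° / sin 52°
V₂ = 162 × 0.9205/0.7880 = 189 km/h

189 km/h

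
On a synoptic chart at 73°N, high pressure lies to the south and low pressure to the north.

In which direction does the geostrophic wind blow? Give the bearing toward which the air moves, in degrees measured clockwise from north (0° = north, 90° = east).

The pressure-gradient force points toward the north (bearing 000°).
Geostrophic balance: in the Northern Hemisphere the Coriolis force deflects motion to the right, so the geostrophic wind blows 90° to the right of the pressure-gradient force (low pressure on the left).
Rotating 000° by 90° clockwise gives 090° — the wind blows toward the east.

090°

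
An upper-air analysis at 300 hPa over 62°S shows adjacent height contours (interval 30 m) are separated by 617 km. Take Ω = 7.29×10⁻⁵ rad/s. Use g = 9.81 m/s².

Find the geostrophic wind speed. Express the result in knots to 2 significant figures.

Coriolis parameter at 62°S:
f = 2Ω sin φ = 2 × 7.29×10⁻⁵ × sin 62° = 1.29×10⁻⁴ s⁻¹
Height gradient: |∂Z/∂n| = 30 m / 617000 m = 4.86×10⁻⁵
On a pressure surface, geostrophic balance gives V_g = (g/f)|∂Z/∂n|:
V_g = 9.81 × 4.86×10⁻⁵ / 1.29×10⁻⁴ = 3.71 m/s
Converting: 3.71 m/s × 1.944 = 7.2 knots

7.2 knots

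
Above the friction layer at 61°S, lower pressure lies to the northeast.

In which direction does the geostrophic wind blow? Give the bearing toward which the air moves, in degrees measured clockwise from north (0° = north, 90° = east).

315°

The pressure-gradient force points toward the northeast (bearing 045°).
Geostrophic balance: in the Southern Hemisphere the Coriolis force deflects motion to the left, so the geostrophic wind blows 90° to the left of the pressure-gradient force (low pressure on the right).
Rotating 045° by 90° counterclockwise gives 315° — the wind blows toward the northwest.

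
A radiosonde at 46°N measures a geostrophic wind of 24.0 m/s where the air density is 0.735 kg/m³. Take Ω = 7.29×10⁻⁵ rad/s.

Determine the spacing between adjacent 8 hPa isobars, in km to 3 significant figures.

432 km

Coriolis parameter at 46°N:
f = 2Ω sin φ = 2 × 7.29×10⁻⁵ × sin 46° = 1.05×10⁻⁴ s⁻¹
Geostrophic balance rearranged: |∂P/∂n| = f ρ V_g
|∂P/∂n| = 1.05×10⁻⁴ × 0.735 × 24.0 = 1.85×10⁻³ Pa/m
Isobar spacing: Δn = ΔP/|∂P/∂n| = 800 Pa / 1.85×10⁻³ Pa/m = 432414 m ≈ 432 km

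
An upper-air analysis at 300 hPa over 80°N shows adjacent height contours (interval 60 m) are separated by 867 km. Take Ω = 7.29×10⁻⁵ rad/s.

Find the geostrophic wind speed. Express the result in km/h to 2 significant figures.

Coriolis parameter at 80°N:
f = 2Ω sin φ = 2 × 7.29×10⁻⁵ × sin 80° = 1.44×10⁻⁴ s⁻¹
Height gradient: |∂Z/∂n| = 60 m / 867000 m = 6.92×10⁻⁵
On a pressure surface, geostrophic balance gives V_g = (g/f)|∂Z/∂n|:
V_g = 9.81 × 6.92×10⁻⁵ / 1.44×10⁻⁴ = 4.73 m/s
Converting: 4.73 m/s × 3.6 = 17 km/h

17 km/h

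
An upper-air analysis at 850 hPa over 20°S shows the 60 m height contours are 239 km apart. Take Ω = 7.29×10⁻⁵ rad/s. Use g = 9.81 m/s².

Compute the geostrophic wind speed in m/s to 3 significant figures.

49.4 m/s

Coriolis parameter at 20°S:
f = 2Ω sin φ = 2 × 7.29×10⁻⁵ × sin 20° = 4.99×10⁻⁵ s⁻¹
Height gradient: |∂Z/∂n| = 60 m / 239000 m = 2.51×10⁻⁴
On a pressure surface, geostrophic balance gives V_g = (g/f)|∂Z/∂n|:
V_g = 9.81 × 2.51×10⁻⁴ / 4.99×10⁻⁵ = 49.4 m/s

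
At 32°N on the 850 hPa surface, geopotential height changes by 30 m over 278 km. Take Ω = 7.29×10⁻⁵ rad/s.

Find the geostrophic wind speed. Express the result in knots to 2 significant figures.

Coriolis parameter at 32°N:
f = 2Ω sin φ = 2 × 7.29×10⁻⁵ × sin 32° = 7.73×10⁻⁵ s⁻¹
Height gradient: |∂Z/∂n| = 30 m / 278000 m = 1.08×10⁻⁴
On a pressure surface, geostrophic balance gives V_g = (g/f)|∂Z/∂n|:
V_g = 9.81 × 1.08×10⁻⁴ / 7.73×10⁻⁵ = 13.7 m/s
Converting: 13.7 m/s × 1.944 = 27 knots

27 knots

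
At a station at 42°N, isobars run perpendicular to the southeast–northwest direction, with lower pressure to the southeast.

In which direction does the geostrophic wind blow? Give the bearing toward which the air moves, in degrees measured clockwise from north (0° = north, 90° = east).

The pressure-gradient force points toward the southeast (bearing 135°).
Geostrophic balance: in the Northern Hemisphere the Coriolis force deflects motion to the right, so the geostrophic wind blows 90° to the right of the pressure-gradient force (low pressure on the left).
Rotating 135° by 90° clockwise gives 225° — the wind blows toward the southwest.

225°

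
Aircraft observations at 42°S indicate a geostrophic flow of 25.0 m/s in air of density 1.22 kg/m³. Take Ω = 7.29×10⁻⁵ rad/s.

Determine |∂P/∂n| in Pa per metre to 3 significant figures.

2.98×10⁻³ Pa/m

Coriolis parameter at 42°S:
f = 2Ω sin φ = 2 × 7.29×10⁻⁵ × sin 42° = 9.76×10⁻⁵ s⁻¹
Geostrophic balance rearranged: |∂P/∂n| = f ρ V_g
|∂P/∂n| = 9.76×10⁻⁵ × 1.22 × 25.0 = 2.98×10⁻³ Pa/m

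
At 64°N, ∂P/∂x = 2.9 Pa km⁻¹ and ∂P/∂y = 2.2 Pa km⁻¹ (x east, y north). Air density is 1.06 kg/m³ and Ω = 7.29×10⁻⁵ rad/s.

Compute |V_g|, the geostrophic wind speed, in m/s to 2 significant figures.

Coriolis parameter at 64°N:
f = 2Ω sin φ = 2 × 7.29×10⁻⁵ × sin 64° = 1.31×10⁻⁴ s⁻¹
Component geostrophic relations (x east, y north):
u_g = −(1/(fρ)) ∂P/∂y,  v_g = (1/(fρ)) ∂P/∂x
u_g = −(2.2×10⁻³)/(1.31×10⁻⁴ × 1.06) = −15.8 m/s;  v_g = (2.9×10⁻³)/(1.31×10⁻⁴ × 1.06) = 20.9 m/s
|V_g| = √(u_g² + v_g²) = 26.2 m/s

26 m/s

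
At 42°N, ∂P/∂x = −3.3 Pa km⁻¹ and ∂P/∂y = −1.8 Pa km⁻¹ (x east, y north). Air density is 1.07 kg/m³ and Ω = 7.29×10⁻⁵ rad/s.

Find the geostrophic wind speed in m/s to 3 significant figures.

36.0 m/s

Coriolis parameter at 42°N:
f = 2Ω sin φ = 2 × 7.29×10⁻⁵ × sin 42° = 9.76×10⁻⁵ s⁻¹
Component geostrophic relations (x east, y north):
u_g = −(1/(fρ)) ∂P/∂y,  v_g = (1/(fρ)) ∂P/∂x
u_g = −(−1.8×10⁻³)/(9.76×10⁻⁵ × 1.07) = 17.2 m/s;  v_g = (−3.3×10⁻³)/(9.76×10⁻⁵ × 1.07) = −31.6 m/s
|V_g| = √(u_g² + v_g²) = 36.0 m/s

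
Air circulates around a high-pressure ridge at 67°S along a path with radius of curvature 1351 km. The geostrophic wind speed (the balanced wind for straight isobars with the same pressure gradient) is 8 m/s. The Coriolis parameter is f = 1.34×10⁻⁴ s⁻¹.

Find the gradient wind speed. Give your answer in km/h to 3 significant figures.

30.2 km/h

Around a high, pressure-gradient force acts outward with centrifugal, so Coriolis balances both:
fV = (1/ρ)|∂P/∂n| + V²/R  →  V² − fR·V + fR·V_g = 0
With fR = 1.34×10⁻⁴ × 1351×10³ m = 181 m/s:
V = [fR − √((fR)² − 4 fR V_g)]/2 = [181 − √(181² − 4×181×8)]/2 = 8.39 m/s
Supergeostrophic (V > V_g = 8 m/s), as expected around a high.
Converting: 8.39 m/s × 3.6 = 30.2 km/h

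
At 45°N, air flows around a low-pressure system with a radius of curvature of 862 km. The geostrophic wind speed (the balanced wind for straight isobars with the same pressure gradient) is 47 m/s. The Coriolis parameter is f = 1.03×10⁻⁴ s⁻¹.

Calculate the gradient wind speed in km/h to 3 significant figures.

Around a low, centrifugal force acts outward with Coriolis, so pressure-gradient force balances both:
(1/ρ)|∂P/∂n| = fV + V²/R  →  V² + fR·V − fR·V_g = 0
With fR = 1.03×10⁻⁴ × 862×10³ m = 88.8 m/s:
V = [−fR + √((fR)² + 4 fR V_g)]/2 = [−88.8 + √(88.8² + 4×88.8×47)]/2 = 34 m/s
Subgeostrophic (V < V_g = 47 m/s), as expected around a low.
Converting: 34 m/s × 3.6 = 122 km/h

122 km/h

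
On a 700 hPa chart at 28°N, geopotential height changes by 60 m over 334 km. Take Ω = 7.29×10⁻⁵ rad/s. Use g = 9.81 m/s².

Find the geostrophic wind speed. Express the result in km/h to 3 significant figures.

92.7 km/h

Coriolis parameter at 28°N:
f = 2Ω sin φ = 2 × 7.29×10⁻⁵ × sin 28° = 6.84×10⁻⁵ s⁻¹
Height gradient: |∂Z/∂n| = 60 m / 334000 m = 1.80×10⁻⁴
On a pressure surface, geostrophic balance gives V_g = (g/f)|∂Z/∂n|:
V_g = 9.81 × 1.80×10⁻⁴ / 6.84×10⁻⁵ = 25.7 m/s
Converting: 25.7 m/s × 3.6 = 92.7 km/h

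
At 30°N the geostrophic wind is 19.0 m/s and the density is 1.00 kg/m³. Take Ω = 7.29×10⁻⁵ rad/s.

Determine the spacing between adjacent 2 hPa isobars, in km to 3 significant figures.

144 km

Coriolis parameter at 30°N:
f = 2Ω sin φ = 2 × 7.29×10⁻⁵ × sin 30° = 7.29×10⁻⁵ s⁻¹
Geostrophic balance rearranged: |∂P/∂n| = f ρ V_g
|∂P/∂n| = 7.29×10⁻⁵ × 1.00 × 19.0 = 1.39×10⁻³ Pa/m
Isobar spacing: Δn = ΔP/|∂P/∂n| = 200 Pa / 1.39×10⁻³ Pa/m = 144394 m ≈ 144 km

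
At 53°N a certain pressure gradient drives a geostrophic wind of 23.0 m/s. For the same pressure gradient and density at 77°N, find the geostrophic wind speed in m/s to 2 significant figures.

19 m/s

With the same pressure gradient and density, V_g ∝ 1/f ∝ 1/sin φ.
V₂ = V₁ · sin φ₁ / sin φ₂ = 23.0 × sin 53° / sin 77°
V₂ = 23.0 × 0.7986/0.9744 = 19 m/s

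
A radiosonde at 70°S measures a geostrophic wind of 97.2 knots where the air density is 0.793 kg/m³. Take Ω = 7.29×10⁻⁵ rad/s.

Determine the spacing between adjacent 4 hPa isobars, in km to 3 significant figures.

Coriolis parameter at 70°S:
f = 2Ω sin φ = 2 × 7.29×10⁻⁵ × sin 70° = 1.37×10⁻⁴ s⁻¹
Wind speed in SI: 97.2 knots = 50.0 m/s
Geostrophic balance rearranged: |∂P/∂n| = f ρ V_g
|∂P/∂n| = 1.37×10⁻⁴ × 0.793 × 50.0 = 5.43×10⁻³ Pa/m
Isobar spacing: Δn = ΔP/|∂P/∂n| = 400 Pa / 5.43×10⁻³ Pa/m = 73627 m ≈ 73.6 km

73.6 km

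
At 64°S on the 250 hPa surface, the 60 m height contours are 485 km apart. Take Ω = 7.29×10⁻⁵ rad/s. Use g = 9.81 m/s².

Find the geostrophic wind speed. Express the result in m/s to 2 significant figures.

Coriolis parameter at 64°S:
f = 2Ω sin φ = 2 × 7.29×10⁻⁵ × sin 64° = 1.31×10⁻⁴ s⁻¹
Height gradient: |∂Z/∂n| = 60 m / 485000 m = 1.24×10⁻⁴
On a pressure surface, geostrophic balance gives V_g = (g/f)|∂Z/∂n|:
V_g = 9.81 × 1.24×10⁻⁴ / 1.31×10⁻⁴ = 9.26 m/s

9.3 m/s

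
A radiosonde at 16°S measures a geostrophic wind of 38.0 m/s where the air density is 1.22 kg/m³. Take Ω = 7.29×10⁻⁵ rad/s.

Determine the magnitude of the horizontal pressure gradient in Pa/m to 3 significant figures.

1.86×10⁻³ Pa/m

Coriolis parameter at 16°S:
f = 2Ω sin φ = 2 × 7.29×10⁻⁵ × sin 16° = 4.02×10⁻⁵ s⁻¹
Geostrophic balance rearranged: |∂P/∂n| = f ρ V_g
|∂P/∂n| = 4.02×10⁻⁵ × 1.22 × 38.0 = 1.86×10⁻³ Pa/m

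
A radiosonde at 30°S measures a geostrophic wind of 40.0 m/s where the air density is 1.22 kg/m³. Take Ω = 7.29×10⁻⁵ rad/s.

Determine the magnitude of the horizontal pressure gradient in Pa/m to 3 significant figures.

3.56×10⁻³ Pa/m

Coriolis parameter at 30°S:
f = 2Ω sin φ = 2 × 7.29×10⁻⁵ × sin 30° = 7.29×10⁻⁵ s⁻¹
Geostrophic balance rearranged: |∂P/∂n| = f ρ V_g
|∂P/∂n| = 7.29×10⁻⁵ × 1.22 × 40.0 = 3.56×10⁻³ Pa/m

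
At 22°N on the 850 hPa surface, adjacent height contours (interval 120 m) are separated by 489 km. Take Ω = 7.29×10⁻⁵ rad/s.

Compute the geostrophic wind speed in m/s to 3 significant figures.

44.1 m/s

Coriolis parameter at 22°N:
f = 2Ω sin φ = 2 × 7.29×10⁻⁵ × sin 22° = 5.46×10⁻⁵ s⁻¹
Height gradient: |∂Z/∂n| = 120 m / 489000 m = 2.45×10⁻⁴
On a pressure surface, geostrophic balance gives V_g = (g/f)|∂Z/∂n|:
V_g = 9.81 × 2.45×10⁻⁴ / 5.46×10⁻⁵ = 44.1 m/s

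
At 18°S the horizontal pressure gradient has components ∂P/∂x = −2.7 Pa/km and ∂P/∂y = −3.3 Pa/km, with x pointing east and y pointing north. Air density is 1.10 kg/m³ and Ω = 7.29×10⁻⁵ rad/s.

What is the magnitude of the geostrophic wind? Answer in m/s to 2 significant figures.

86 m/s

Coriolis parameter at 18°S:
f = 2Ω sin φ = 2 × 7.29×10⁻⁵ × sin 18° = 4.51×10⁻⁵ s⁻¹
In the Southern Hemisphere f is negative: f = −4.51×10⁻⁵ s⁻¹.
Component geostrophic relations (x east, y north):
u_g = −(1/(fρ)) ∂P/∂y,  v_g = (1/(fρ)) ∂P/∂x
u_g = −(−3.3×10⁻³)/(−4.51×10⁻⁵ × 1.10) = −66.6 m/s;  v_g = (−2.7×10⁻³)/(−4.51×10⁻⁵ × 1.10) = 54.5 m/s
|V_g| = √(u_g² + v_g²) = 86.0 m/s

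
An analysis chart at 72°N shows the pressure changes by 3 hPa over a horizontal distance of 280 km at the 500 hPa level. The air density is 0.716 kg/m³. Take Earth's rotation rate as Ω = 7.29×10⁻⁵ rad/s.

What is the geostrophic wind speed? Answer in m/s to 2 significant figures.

11 m/s

Coriolis parameter at 72°N:
f = 2Ω sin φ = 2 × 7.29×10⁻⁵ × sin 72° = 1.39×10⁻⁴ s⁻¹
Pressure gradient: |∂P/∂n| = 300 Pa / 280000 m = 1.07×10⁻³ Pa/m
Geostrophic balance (pressure-gradient force = Coriolis force):
V_g = (1/(fρ)) |∂P/∂n| = 1.07×10⁻³ / (1.39×10⁻⁴ × 0.716) = 10.8 m/s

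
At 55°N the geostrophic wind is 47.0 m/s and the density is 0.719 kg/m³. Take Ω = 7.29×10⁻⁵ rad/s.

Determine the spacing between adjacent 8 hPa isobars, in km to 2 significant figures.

Coriolis parameter at 55°N:
f = 2Ω sin φ = 2 × 7.29×10⁻⁵ × sin 55° = 1.19×10⁻⁴ s⁻¹
Geostrophic balance rearranged: |∂P/∂n| = f ρ V_g
|∂P/∂n| = 1.19×10⁻⁴ × 0.719 × 47.0 = 4.04×10⁻³ Pa/m
Isobar spacing: Δn = ΔP/|∂P/∂n| = 800 Pa / 4.04×10⁻³ Pa/m = 198217 m ≈ 200 km

200 km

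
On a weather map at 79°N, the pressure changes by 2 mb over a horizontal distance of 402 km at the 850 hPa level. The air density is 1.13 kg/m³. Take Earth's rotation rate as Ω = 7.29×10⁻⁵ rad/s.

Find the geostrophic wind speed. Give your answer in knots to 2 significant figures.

Coriolis parameter at 79°N:
f = 2Ω sin φ = 2 × 7.29×10⁻⁵ × sin 79° = 1.43×10⁻⁴ s⁻¹
Pressure gradient: |∂P/∂n| = 200 Pa / 402000 m = 4.98×10⁻⁴ Pa/m
Geostrophic balance (pressure-gradient force = Coriolis force):
V_g = (1/(fρ)) |∂P/∂n| = 4.98×10⁻⁴ / (1.43×10⁻⁴ × 1.13) = 3.08 m/s
Converting: 3.08 m/s × 1.944 = 6.0 knots

6.0 knots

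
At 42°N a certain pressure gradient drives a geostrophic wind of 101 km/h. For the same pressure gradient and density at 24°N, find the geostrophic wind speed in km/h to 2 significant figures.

With the same pressure gradient and density, V_g ∝ 1/f ∝ 1/sin φ.
V₂ = V₁ · sin φ₁ / sin φ₂ = 101 × sin 42° / sin 24°
V₂ = 101 × 0.6691/0.4067 = 170 km/h

170 km/h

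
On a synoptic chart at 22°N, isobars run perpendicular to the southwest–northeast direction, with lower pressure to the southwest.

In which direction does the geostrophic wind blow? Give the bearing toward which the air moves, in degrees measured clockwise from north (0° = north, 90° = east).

315°

The pressure-gradient force points toward the southwest (bearing 225°).
Geostrophic balance: in the Northern Hemisphere the Coriolis force deflects motion to the right, so the geostrophic wind blows 90° to the right of the pressure-gradient force (low pressure on the left).
Rotating 225° by 90° clockwise gives 315° — the wind blows toward the northwest.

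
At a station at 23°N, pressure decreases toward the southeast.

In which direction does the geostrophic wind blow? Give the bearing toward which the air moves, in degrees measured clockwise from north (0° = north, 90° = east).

225°

The pressure-gradient force points toward the southeast (bearing 135°).
Geostrophic balance: in the Northern Hemisphere the Coriolis force deflects motion to the right, so the geostrophic wind blows 90° to the right of the pressure-gradient force (low pressure on the left).
Rotating 135° by 90° clockwise gives 225° — the wind blows toward the southwest.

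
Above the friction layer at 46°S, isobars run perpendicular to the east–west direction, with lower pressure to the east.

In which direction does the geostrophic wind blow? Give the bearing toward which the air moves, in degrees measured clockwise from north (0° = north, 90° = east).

The pressure-gradient force points toward the east (bearing 090°).
Geostrophic balance: in the Southern Hemisphere the Coriolis force deflects motion to the left, so the geostrophic wind blows 90° to the left of the pressure-gradient force (low pressure on the right).
Rotating 090° by 90° counterclockwise gives 000° — the wind blows toward the north.

000°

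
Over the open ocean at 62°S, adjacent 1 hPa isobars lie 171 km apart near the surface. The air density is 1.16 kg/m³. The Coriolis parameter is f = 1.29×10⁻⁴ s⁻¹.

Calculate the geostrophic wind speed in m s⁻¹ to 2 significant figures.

3.9 m s⁻¹

Pressure gradient: |∂P/∂n| = 100 Pa / 171000 m = 5.85×10⁻⁴ Pa/m
Geostrophic balance (pressure-gradient force = Coriolis force):
V_g = (1/(fρ)) |∂P/∂n| = 5.85×10⁻⁴ / (1.29×10⁻⁴ × 1.16) = 3.91 m/s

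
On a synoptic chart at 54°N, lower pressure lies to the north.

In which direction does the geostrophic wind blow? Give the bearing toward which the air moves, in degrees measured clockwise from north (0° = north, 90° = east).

090°

The pressure-gradient force points toward the north (bearing 000°).
Geostrophic balance: in the Northern Hemisphere the Coriolis force deflects motion to the right, so the geostrophic wind blows 90° to the right of the pressure-gradient force (low pressure on the left).
Rotating 000° by 90° clockwise gives 090° — the wind blows toward the east.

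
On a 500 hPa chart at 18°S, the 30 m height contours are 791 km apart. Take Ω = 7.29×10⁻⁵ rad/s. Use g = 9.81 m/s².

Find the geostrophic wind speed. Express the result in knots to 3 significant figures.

Coriolis parameter at 18°S:
f = 2Ω sin φ = 2 × 7.29×10⁻⁵ × sin 18° = 4.51×10⁻⁵ s⁻¹
Height gradient: |∂Z/∂n| = 30 m / 791000 m = 3.79×10⁻⁵
On a pressure surface, geostrophic balance gives V_g = (g/f)|∂Z/∂n|:
V_g = 9.81 × 3.79×10⁻⁵ / 4.51×10⁻⁵ = 8.26 m/s
Converting: 8.26 m/s × 1.944 = 16.1 knots

16.1 knots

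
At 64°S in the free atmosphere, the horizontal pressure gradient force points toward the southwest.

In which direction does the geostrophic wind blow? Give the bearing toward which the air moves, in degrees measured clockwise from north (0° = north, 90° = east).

The pressure-gradient force points toward the southwest (bearing 225°).
Geostrophic balance: in the Southern Hemisphere the Coriolis force deflects motion to the left, so the geostrophic wind blows 90° to the left of the pressure-gradient force (low pressure on the right).
Rotating 225° by 90° counterclockwise gives 135° — the wind blows toward the southeast.

135°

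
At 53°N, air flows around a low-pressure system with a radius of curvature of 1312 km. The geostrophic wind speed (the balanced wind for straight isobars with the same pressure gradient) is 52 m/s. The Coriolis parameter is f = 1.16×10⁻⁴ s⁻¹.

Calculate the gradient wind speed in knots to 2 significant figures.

80 knots

Around a low, centrifugal force acts outward with Coriolis, so pressure-gradient force balances both:
(1/ρ)|∂P/∂n| = fV + V²/R  →  V² + fR·V − fR·V_g = 0
With fR = 1.16×10⁻⁴ × 1312×10³ m = 152 m/s:
V = [−fR + √((fR)² + 4 fR V_g)]/2 = [−152 + √(152² + 4×152×52)]/2 = 41 m/s
Subgeostrophic (V < V_g = 52 m/s), as expected around a low.
Converting: 41 m/s × 1.944 = 80 knots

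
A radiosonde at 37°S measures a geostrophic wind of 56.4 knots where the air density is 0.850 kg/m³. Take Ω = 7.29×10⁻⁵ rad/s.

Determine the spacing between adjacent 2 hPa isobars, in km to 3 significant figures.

Coriolis parameter at 37°S:
f = 2Ω sin φ = 2 × 7.29×10⁻⁵ × sin 37° = 8.77×10⁻⁵ s⁻¹
Wind speed in SI: 56.4 knots = 29.0 m/s
Geostrophic balance rearranged: |∂P/∂n| = f ρ V_g
|∂P/∂n| = 8.77×10⁻⁵ × 0.850 × 29.0 = 2.16×10⁻³ Pa/m
Isobar spacing: Δn = ΔP/|∂P/∂n| = 200 Pa / 2.16×10⁻³ Pa/m = 92422 m ≈ 92.4 km

92.4 km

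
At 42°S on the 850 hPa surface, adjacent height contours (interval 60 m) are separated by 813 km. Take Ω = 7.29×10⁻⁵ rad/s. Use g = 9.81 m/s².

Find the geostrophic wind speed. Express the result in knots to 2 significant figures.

14 knots

Coriolis parameter at 42°S:
f = 2Ω sin φ = 2 × 7.29×10⁻⁵ × sin 42° = 9.76×10⁻⁵ s⁻¹
Height gradient: |∂Z/∂n| = 60 m / 813000 m = 7.38×10⁻⁵
On a pressure surface, geostrophic balance gives V_g = (g/f)|∂Z/∂n|:
V_g = 9.81 × 7.38×10⁻⁵ / 9.76×10⁻⁵ = 7.42 m/s
Converting: 7.42 m/s × 1.944 = 14 knots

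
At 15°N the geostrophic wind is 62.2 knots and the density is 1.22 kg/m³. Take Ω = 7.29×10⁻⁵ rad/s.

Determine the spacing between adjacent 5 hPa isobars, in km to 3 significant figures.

339 km

Coriolis parameter at 15°N:
f = 2Ω sin φ = 2 × 7.29×10⁻⁵ × sin 15° = 3.77×10⁻⁵ s⁻¹
Wind speed in SI: 62.2 knots = 32.0 m/s
Geostrophic balance rearranged: |∂P/∂n| = f ρ V_g
|∂P/∂n| = 3.77×10⁻⁵ × 1.22 × 32.0 = 1.47×10⁻³ Pa/m
Isobar spacing: Δn = ΔP/|∂P/∂n| = 500 Pa / 1.47×10⁻³ Pa/m = 339413 m ≈ 339 km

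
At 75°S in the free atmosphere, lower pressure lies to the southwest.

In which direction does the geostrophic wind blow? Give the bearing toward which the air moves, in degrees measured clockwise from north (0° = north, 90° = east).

The pressure-gradient force points toward the southwest (bearing 225°).
Geostrophic balance: in the Southern Hemisphere the Coriolis force deflects motion to the left, so the geostrophic wind blows 90° to the left of the pressure-gradient force (low pressure on the right).
Rotating 225° by 90° counterclockwise gives 135° — the wind blows toward the southeast.

135°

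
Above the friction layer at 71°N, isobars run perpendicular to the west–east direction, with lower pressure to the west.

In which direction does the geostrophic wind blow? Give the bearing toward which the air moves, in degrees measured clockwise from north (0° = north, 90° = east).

The pressure-gradient force points toward the west (bearing 270°).
Geostrophic balance: in the Northern Hemisphere the Coriolis force deflects motion to the right, so the geostrophic wind blows 90° to the right of the pressure-gradient force (low pressure on the left).
Rotating 270° by 90° clockwise gives 000° — the wind blows toward the north.

000°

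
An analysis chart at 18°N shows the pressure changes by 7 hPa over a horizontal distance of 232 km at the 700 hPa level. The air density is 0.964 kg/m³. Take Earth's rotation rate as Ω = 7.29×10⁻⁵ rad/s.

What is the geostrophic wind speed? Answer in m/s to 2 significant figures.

Coriolis parameter at 18°N:
f = 2Ω sin φ = 2 × 7.29×10⁻⁵ × sin 18° = 4.51×10⁻⁵ s⁻¹
Pressure gradient: |∂P/∂n| = 700 Pa / 232000 m = 3.02×10⁻³ Pa/m
Geostrophic balance (pressure-gradient force = Coriolis force):
V_g = (1/(fρ)) |∂P/∂n| = 3.02×10⁻³ / (4.51×10⁻⁵ × 0.964) = 69.5 m/s

69 m/s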